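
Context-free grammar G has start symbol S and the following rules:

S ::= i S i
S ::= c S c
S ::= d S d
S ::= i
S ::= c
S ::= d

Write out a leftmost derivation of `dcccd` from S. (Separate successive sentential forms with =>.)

S => dSd => dcScd => dcccd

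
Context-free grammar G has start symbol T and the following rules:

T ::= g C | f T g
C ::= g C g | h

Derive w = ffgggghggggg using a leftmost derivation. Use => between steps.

T => fTg   [T ::= f T g]
fTg => ffTgg   [T ::= f T g]
ffTgg => ffgCgg   [T ::= g C]
ffgCgg => ffggCggg   [C ::= g C g]
ffggCggg => ffgggCgggg   [C ::= g C g]
ffgggCgggg => ffggggCggggg   [C ::= g C g]
ffggggCggggg => ffgggghggggg   [C ::= h]

T => fTg => ffTgg => ffgCgg => ffggCggg => ffgggCgggg => ffggggCggggg => ffgggghggggg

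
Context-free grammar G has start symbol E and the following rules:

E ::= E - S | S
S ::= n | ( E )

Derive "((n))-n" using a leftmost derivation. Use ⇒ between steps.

E ⇒ E-S   [E ::= E - S]
E-S ⇒ S-S   [E ::= S]
S-S ⇒ (E)-S   [S ::= ( E )]
(E)-S ⇒ (S)-S   [E ::= S]
(S)-S ⇒ ((E))-S   [S ::= ( E )]
((E))-S ⇒ ((S))-S   [E ::= S]
((S))-S ⇒ ((n))-S   [S ::= n]
((n))-S ⇒ ((n))-n   [S ::= n]

E⇒E-S⇒S-S⇒(E)-S⇒(S)-S⇒((E))-S⇒((S))-S⇒((n))-S⇒((n))-n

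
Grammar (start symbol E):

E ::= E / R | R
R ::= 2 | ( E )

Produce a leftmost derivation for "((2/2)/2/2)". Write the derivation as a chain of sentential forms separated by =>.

E => R   [E ::= R]
R => (E)   [R ::= ( E )]
(E) => (E/R)   [E ::= E / R]
(E/R) => (E/R/R)   [E ::= E / R]
(E/R/R) => (R/R/R)   [E ::= R]
(R/R/R) => ((E)/R/R)   [R ::= ( E )]
((E)/R/R) => ((E/R)/R/R)   [E ::= E / R]
((E/R)/R/R) => ((R/R)/R/R)   [E ::= R]
((R/R)/R/R) => ((2/R)/R/R)   [R ::= 2]
((2/R)/R/R) => ((2/2)/R/R)   [R ::= 2]
((2/2)/R/R) => ((2/2)/2/R)   [R ::= 2]
((2/2)/2/R) => ((2/2)/2/2)   [R ::= 2]

E => R => (E) => (E/R) => (E/R/R) => (R/R/R) => ((E)/R/R) => ((E/R)/R/R) => ((R/R)/R/R) => ((2/R)/R/R) => ((2/2)/R/R) => ((2/2)/2/R) => ((2/2)/2/2)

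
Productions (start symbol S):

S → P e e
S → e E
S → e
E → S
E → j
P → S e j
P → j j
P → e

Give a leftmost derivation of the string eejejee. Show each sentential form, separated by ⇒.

S ⇒ Pee ⇒ Sejee ⇒ eEejee ⇒ eSejee ⇒ eeEejee ⇒ eejejee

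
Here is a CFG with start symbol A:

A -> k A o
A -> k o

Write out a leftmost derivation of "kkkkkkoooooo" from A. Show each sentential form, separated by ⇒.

A ⇒ kAo ⇒ kkAoo ⇒ kkkAooo ⇒ kkkkAoooo ⇒ kkkkkAooooo ⇒ kkkkkkoooooo

A ⇒ kAo   [A -> k A o]
kAo ⇒ kkAoo   [A -> k A o]
kkAoo ⇒ kkkAooo   [A -> k A o]
kkkAooo ⇒ kkkkAoooo   [A -> k A o]
kkkkAoooo ⇒ kkkkkAooooo   [A -> k A o]
kkkkkAooooo ⇒ kkkkkkoooooo   [A -> k o]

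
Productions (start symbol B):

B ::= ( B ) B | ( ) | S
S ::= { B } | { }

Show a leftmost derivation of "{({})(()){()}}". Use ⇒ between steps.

B⇒S⇒{B}⇒{(B)B}⇒{(S)B}⇒{({})B}⇒{({})(B)B}⇒{({})(())B}⇒{({})(())S}⇒{({})(()){B}}⇒{({})(()){()}}

B ⇒ S   [B ::= S]
S ⇒ {B}   [S ::= { B }]
{B} ⇒ {(B)B}   [B ::= ( B ) B]
{(B)B} ⇒ {(S)B}   [B ::= S]
{(S)B} ⇒ {({})B}   [S ::= { }]
{({})B} ⇒ {({})(B)B}   [B ::= ( B ) B]
{({})(B)B} ⇒ {({})(())B}   [B ::= ( )]
{({})(())B} ⇒ {({})(())S}   [B ::= S]
{({})(())S} ⇒ {({})(()){B}}   [S ::= { B }]
{({})(()){B}} ⇒ {({})(()){()}}   [B ::= ( )]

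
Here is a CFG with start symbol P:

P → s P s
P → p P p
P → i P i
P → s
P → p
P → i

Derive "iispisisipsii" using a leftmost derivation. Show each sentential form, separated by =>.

P => iPi => iiPii => iisPsii => iispPpsii => iispiPipsii => iispisPsipsii => iispisisipsii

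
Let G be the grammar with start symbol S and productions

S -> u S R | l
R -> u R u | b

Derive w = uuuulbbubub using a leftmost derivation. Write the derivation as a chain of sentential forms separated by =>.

S=>uSR=>uuSRR=>uuuSRRR=>uuuuSRRRR=>uuuulRRRR=>uuuulbRRR=>uuuulbbRR=>uuuulbbuRuR=>uuuulbbubuR=>uuuulbbubub

S => uSR   [S -> u S R]
uSR => uuSRR   [S -> u S R]
uuSRR => uuuSRRR   [S -> u S R]
uuuSRRR => uuuuSRRRR   [S -> u S R]
uuuuSRRRR => uuuulRRRR   [S -> l]
uuuulRRRR => uuuulbRRR   [R -> b]
uuuulbRRR => uuuulbbRR   [R -> b]
uuuulbbRR => uuuulbbuRuR   [R -> u R u]
uuuulbbuRuR => uuuulbbubuR   [R -> b]
uuuulbbubuR => uuuulbbubub   [R -> b]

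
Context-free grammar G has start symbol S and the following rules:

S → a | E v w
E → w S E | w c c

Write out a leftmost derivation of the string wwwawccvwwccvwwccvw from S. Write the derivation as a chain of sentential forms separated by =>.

S => Evw => wSEvw => wEvwEvw => wwSEvwEvw => wwEvwEvwEvw => wwwSEvwEvwEvw => wwwaEvwEvwEvw => wwwawccvwEvwEvw => wwwawccvwwccvwEvw => wwwawccvwwccvwwccvw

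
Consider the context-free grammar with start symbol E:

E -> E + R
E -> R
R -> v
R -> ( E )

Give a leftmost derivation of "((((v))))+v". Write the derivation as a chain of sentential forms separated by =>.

E=>E+R=>R+R=>(E)+R=>(R)+R=>((E))+R=>((R))+R=>(((E)))+R=>(((R)))+R=>((((E))))+R=>((((R))))+R=>((((v))))+R=>((((v))))+v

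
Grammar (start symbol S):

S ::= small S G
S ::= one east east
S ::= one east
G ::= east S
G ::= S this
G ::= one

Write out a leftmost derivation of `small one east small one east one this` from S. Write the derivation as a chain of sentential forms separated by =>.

S => small S G => small one east G => small one east S this => small one east small S G this => small one east small one east G this => small one east small one east one this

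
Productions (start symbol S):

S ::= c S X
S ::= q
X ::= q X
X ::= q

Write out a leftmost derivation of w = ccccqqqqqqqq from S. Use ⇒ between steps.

S ⇒ cSX   [S ::= c S X]
cSX ⇒ ccSXX   [S ::= c S X]
ccSXX ⇒ cccSXXX   [S ::= c S X]
cccSXXX ⇒ ccccSXXXX   [S ::= c S X]
ccccSXXXX ⇒ ccccqXXXX   [S ::= q]
ccccqXXXX ⇒ ccccqqXXX   [X ::= q]
ccccqqXXX ⇒ ccccqqqXXX   [X ::= q X]
ccccqqqXXX ⇒ ccccqqqqXXX   [X ::= q X]
ccccqqqqXXX ⇒ ccccqqqqqXXX   [X ::= q X]
ccccqqqqqXXX ⇒ ccccqqqqqqXX   [X ::= q]
ccccqqqqqqXX ⇒ ccccqqqqqqqX   [X ::= q]
ccccqqqqqqqX ⇒ ccccqqqqqqqq   [X ::= q]

S ⇒ cSX ⇒ ccSXX ⇒ cccSXXX ⇒ ccccSXXXX ⇒ ccccqXXXX ⇒ ccccqqXXX ⇒ ccccqqqXXX ⇒ ccccqqqqXXX ⇒ ccccqqqqqXXX ⇒ ccccqqqqqqXX ⇒ ccccqqqqqqqX ⇒ ccccqqqqqqqq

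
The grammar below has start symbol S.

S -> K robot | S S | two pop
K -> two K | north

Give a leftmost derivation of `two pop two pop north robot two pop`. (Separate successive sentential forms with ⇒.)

S ⇒ S S   [S -> S S]
S S ⇒ two pop S   [S -> two pop]
two pop S ⇒ two pop S S   [S -> S S]
two pop S S ⇒ two pop S S S   [S -> S S]
two pop S S S ⇒ two pop two pop S S   [S -> two pop]
two pop two pop S S ⇒ two pop two pop K robot S   [S -> K robot]
two pop two pop K robot S ⇒ two pop two pop north robot S   [K -> north]
two pop two pop north robot S ⇒ two pop two pop north robot two pop   [S -> two pop]

S ⇒ S S ⇒ two pop S ⇒ two pop S S ⇒ two pop S S S ⇒ two pop two pop S S ⇒ two pop two pop K robot S ⇒ two pop two pop north robot S ⇒ two pop two pop north robot two pop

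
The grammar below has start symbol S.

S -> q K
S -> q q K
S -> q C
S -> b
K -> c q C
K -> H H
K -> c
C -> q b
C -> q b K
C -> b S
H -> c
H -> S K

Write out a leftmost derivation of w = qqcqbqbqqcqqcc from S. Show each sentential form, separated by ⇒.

S ⇒ qqK ⇒ qqcqC ⇒ qqcqbS ⇒ qqcqbqC ⇒ qqcqbqbS ⇒ qqcqbqbqqK ⇒ qqcqbqbqqHH ⇒ qqcqbqbqqcH ⇒ qqcqbqbqqcSK ⇒ qqcqbqbqqcqqKK ⇒ qqcqbqbqqcqqcK ⇒ qqcqbqbqqcqqcc

S ⇒ qqK   [S -> q q K]
qqK ⇒ qqcqC   [K -> c q C]
qqcqC ⇒ qqcqbS   [C -> b S]
qqcqbS ⇒ qqcqbqC   [S -> q C]
qqcqbqC ⇒ qqcqbqbS   [C -> b S]
qqcqbqbS ⇒ qqcqbqbqqK   [S -> q q K]
qqcqbqbqqK ⇒ qqcqbqbqqHH   [K -> H H]
qqcqbqbqqHH ⇒ qqcqbqbqqcH   [H -> c]
qqcqbqbqqcH ⇒ qqcqbqbqqcSK   [H -> S K]
qqcqbqbqqcSK ⇒ qqcqbqbqqcqqKK   [S -> q q K]
qqcqbqbqqcqqKK ⇒ qqcqbqbqqcqqcK   [K -> c]
qqcqbqbqqcqqcK ⇒ qqcqbqbqqcqqcc   [K -> c]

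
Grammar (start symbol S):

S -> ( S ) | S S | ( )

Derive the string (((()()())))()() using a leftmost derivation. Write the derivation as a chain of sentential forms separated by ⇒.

S ⇒ SS   [S -> S S]
SS ⇒ SSS   [S -> S S]
SSS ⇒ (S)SS   [S -> ( S )]
(S)SS ⇒ ((S))SS   [S -> ( S )]
((S))SS ⇒ (((S)))SS   [S -> ( S )]
(((S)))SS ⇒ (((SS)))SS   [S -> S S]
(((SS)))SS ⇒ (((()S)))SS   [S -> ( )]
(((()S)))SS ⇒ (((()SS)))SS   [S -> S S]
(((()SS)))SS ⇒ (((()()S)))SS   [S -> ( )]
(((()()S)))SS ⇒ (((()()())))SS   [S -> ( )]
(((()()())))SS ⇒ (((()()())))()S   [S -> ( )]
(((()()())))()S ⇒ (((()()())))()()   [S -> ( )]

S ⇒ SS ⇒ SSS ⇒ (S)SS ⇒ ((S))SS ⇒ (((S)))SS ⇒ (((SS)))SS ⇒ (((()S)))SS ⇒ (((()SS)))SS ⇒ (((()()S)))SS ⇒ (((()()())))SS ⇒ (((()()())))()S ⇒ (((()()())))()()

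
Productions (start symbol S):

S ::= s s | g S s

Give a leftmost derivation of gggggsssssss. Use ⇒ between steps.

S ⇒ gSs   [S ::= g S s]
gSs ⇒ ggSss   [S ::= g S s]
ggSss ⇒ gggSsss   [S ::= g S s]
gggSsss ⇒ ggggSssss   [S ::= g S s]
ggggSssss ⇒ gggggSsssss   [S ::= g S s]
gggggSsssss ⇒ gggggsssssss   [S ::= s s]

S ⇒ gSs ⇒ ggSss ⇒ gggSsss ⇒ ggggSssss ⇒ gggggSsssss ⇒ gggggsssssss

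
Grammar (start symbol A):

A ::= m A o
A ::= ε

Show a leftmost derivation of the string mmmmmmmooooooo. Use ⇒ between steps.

A ⇒ mAo ⇒ mmAoo ⇒ mmmAooo ⇒ mmmmAoooo ⇒ mmmmmAooooo ⇒ mmmmmmAoooooo ⇒ mmmmmmmAooooooo ⇒ mmmmmmmooooooo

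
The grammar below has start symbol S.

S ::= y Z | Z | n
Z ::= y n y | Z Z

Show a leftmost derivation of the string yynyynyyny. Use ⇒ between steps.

S⇒yZ⇒yZZ⇒yZZZ⇒yynyZZ⇒yynyynyZ⇒yynyynyyny

S ⇒ yZ   [S ::= y Z]
yZ ⇒ yZZ   [Z ::= Z Z]
yZZ ⇒ yZZZ   [Z ::= Z Z]
yZZZ ⇒ yynyZZ   [Z ::= y n y]
yynyZZ ⇒ yynyynyZ   [Z ::= y n y]
yynyynyZ ⇒ yynyynyyny   [Z ::= y n y]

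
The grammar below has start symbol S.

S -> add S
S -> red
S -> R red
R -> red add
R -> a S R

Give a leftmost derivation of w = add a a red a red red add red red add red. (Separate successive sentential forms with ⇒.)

S ⇒ add S   [S -> add S]
add S ⇒ add R red   [S -> R red]
add R red ⇒ add a S R red   [R -> a S R]
add a S R red ⇒ add a R red R red   [S -> R red]
add a R red R red ⇒ add a a S R red R red   [R -> a S R]
add a a S R red R red ⇒ add a a red R red R red   [S -> red]
add a a red R red R red ⇒ add a a red a S R red R red   [R -> a S R]
add a a red a S R red R red ⇒ add a a red a red R red R red   [S -> red]
add a a red a red R red R red ⇒ add a a red a red red add red R red   [R -> red add]
add a a red a red red add red R red ⇒ add a a red a red red add red red add red   [R -> red add]

S ⇒ add S ⇒ add R red ⇒ add a S R red ⇒ add a R red R red ⇒ add a a S R red R red ⇒ add a a red R red R red ⇒ add a a red a S R red R red ⇒ add a a red a red R red R red ⇒ add a a red a red red add red R red ⇒ add a a red a red red add red red add red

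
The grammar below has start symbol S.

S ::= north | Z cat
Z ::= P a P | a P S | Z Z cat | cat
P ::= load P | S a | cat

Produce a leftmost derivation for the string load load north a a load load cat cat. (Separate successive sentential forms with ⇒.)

S ⇒ Z cat   [S ::= Z cat]
Z cat ⇒ P a P cat   [Z ::= P a P]
P a P cat ⇒ load P a P cat   [P ::= load P]
load P a P cat ⇒ load load P a P cat   [P ::= load P]
load load P a P cat ⇒ load load S a a P cat   [P ::= S a]
load load S a a P cat ⇒ load load north a a P cat   [S ::= north]
load load north a a P cat ⇒ load load north a a load P cat   [P ::= load P]
load load north a a load P cat ⇒ load load north a a load load P cat   [P ::= load P]
load load north a a load load P cat ⇒ load load north a a load load cat cat   [P ::= cat]

S ⇒ Z cat ⇒ P a P cat ⇒ load P a P cat ⇒ load load P a P cat ⇒ load load S a a P cat ⇒ load load north a a P cat ⇒ load load north a a load P cat ⇒ load load north a a load load P cat ⇒ load load north a a load load cat cat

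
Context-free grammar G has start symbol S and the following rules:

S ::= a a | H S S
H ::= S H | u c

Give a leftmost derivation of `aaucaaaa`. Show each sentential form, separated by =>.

S => HSS => SHSS => aaHSS => aaucSS => aaucaaS => aaucaaaa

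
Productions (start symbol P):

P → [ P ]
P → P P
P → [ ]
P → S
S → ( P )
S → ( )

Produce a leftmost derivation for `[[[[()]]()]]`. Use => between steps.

P => [P]   [P → [ P ]]
[P] => [[P]]   [P → [ P ]]
[[P]] => [[PP]]   [P → P P]
[[PP]] => [[[P]P]]   [P → [ P ]]
[[[P]P]] => [[[[P]]P]]   [P → [ P ]]
[[[[P]]P]] => [[[[S]]P]]   [P → S]
[[[[S]]P]] => [[[[()]]P]]   [S → ( )]
[[[[()]]P]] => [[[[()]]S]]   [P → S]
[[[[()]]S]] => [[[[()]]()]]   [S → ( )]

P => [P] => [[P]] => [[PP]] => [[[P]P]] => [[[[P]]P]] => [[[[S]]P]] => [[[[()]]P]] => [[[[()]]S]] => [[[[()]]()]]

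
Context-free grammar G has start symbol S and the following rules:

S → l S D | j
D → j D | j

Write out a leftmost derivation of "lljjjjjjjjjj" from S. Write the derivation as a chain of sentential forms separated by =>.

S=>lSD=>llSDD=>lljDD=>lljjDD=>lljjjDD=>lljjjjD=>lljjjjjD=>lljjjjjjD=>lljjjjjjjD=>lljjjjjjjjD=>lljjjjjjjjjD=>lljjjjjjjjjj

S => lSD   [S → l S D]
lSD => llSDD   [S → l S D]
llSDD => lljDD   [S → j]
lljDD => lljjDD   [D → j D]
lljjDD => lljjjDD   [D → j D]
lljjjDD => lljjjjD   [D → j]
lljjjjD => lljjjjjD   [D → j D]
lljjjjjD => lljjjjjjD   [D → j D]
lljjjjjjD => lljjjjjjjD   [D → j D]
lljjjjjjjD => lljjjjjjjjD   [D → j D]
lljjjjjjjjD => lljjjjjjjjjD   [D → j D]
lljjjjjjjjjD => lljjjjjjjjjj   [D → j]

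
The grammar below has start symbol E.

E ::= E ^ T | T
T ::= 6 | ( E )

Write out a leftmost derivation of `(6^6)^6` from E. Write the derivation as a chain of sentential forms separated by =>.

E => E^T => T^T => (E)^T => (E^T)^T => (T^T)^T => (6^T)^T => (6^6)^T => (6^6)^6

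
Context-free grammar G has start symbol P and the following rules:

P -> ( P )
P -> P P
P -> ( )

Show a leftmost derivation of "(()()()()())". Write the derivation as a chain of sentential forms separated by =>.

P => (P) => (PP) => (PPP) => (()PP) => (()PPP) => (()PPPP) => (()()PPP) => (()()()PP) => (()()()()P) => (()()()()())

P => (P)   [P -> ( P )]
(P) => (PP)   [P -> P P]
(PP) => (PPP)   [P -> P P]
(PPP) => (()PP)   [P -> ( )]
(()PP) => (()PPP)   [P -> P P]
(()PPP) => (()PPPP)   [P -> P P]
(()PPPP) => (()()PPP)   [P -> ( )]
(()()PPP) => (()()()PP)   [P -> ( )]
(()()()PP) => (()()()()P)   [P -> ( )]
(()()()()P) => (()()()()())   [P -> ( )]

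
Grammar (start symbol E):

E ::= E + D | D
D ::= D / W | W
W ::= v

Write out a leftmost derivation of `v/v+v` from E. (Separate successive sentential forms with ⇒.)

E ⇒ E+D ⇒ D+D ⇒ D/W+D ⇒ W/W+D ⇒ v/W+D ⇒ v/v+D ⇒ v/v+W ⇒ v/v+v

E ⇒ E+D   [E ::= E + D]
E+D ⇒ D+D   [E ::= D]
D+D ⇒ D/W+D   [D ::= D / W]
D/W+D ⇒ W/W+D   [D ::= W]
W/W+D ⇒ v/W+D   [W ::= v]
v/W+D ⇒ v/v+D   [W ::= v]
v/v+D ⇒ v/v+W   [D ::= W]
v/v+W ⇒ v/v+v   [W ::= v]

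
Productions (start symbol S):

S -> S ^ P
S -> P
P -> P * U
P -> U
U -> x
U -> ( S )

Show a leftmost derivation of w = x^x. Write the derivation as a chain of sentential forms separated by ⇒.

S ⇒ S^P   [S -> S ^ P]
S^P ⇒ P^P   [S -> P]
P^P ⇒ U^P   [P -> U]
U^P ⇒ x^P   [U -> x]
x^P ⇒ x^U   [P -> U]
x^U ⇒ x^x   [U -> x]

S ⇒ S^P ⇒ P^P ⇒ U^P ⇒ x^P ⇒ x^U ⇒ x^x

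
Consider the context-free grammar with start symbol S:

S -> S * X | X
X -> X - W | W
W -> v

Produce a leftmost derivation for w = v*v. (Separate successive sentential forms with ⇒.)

S ⇒ S*X   [S -> S * X]
S*X ⇒ X*X   [S -> X]
X*X ⇒ W*X   [X -> W]
W*X ⇒ v*X   [W -> v]
v*X ⇒ v*W   [X -> W]
v*W ⇒ v*v   [W -> v]

S ⇒ S*X ⇒ X*X ⇒ W*X ⇒ v*X ⇒ v*W ⇒ v*v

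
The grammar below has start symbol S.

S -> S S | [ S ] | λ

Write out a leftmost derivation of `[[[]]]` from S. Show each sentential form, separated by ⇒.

S⇒SS⇒SSS⇒[S]SS⇒[SS]SS⇒[SSS]SS⇒[SSSS]SS⇒[[S]SSS]SS⇒[[[S]]SSS]SS⇒[[[]]SSS]SS⇒[[[]]SS]SS⇒[[[]]S]SS⇒[[[]]]SS⇒[[[]]]S⇒[[[]]]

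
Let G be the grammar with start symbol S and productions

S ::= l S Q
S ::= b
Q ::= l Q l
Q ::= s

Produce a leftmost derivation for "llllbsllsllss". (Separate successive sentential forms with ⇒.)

S⇒lSQ⇒llSQQ⇒lllSQQQ⇒llllSQQQQ⇒llllbQQQQ⇒llllbsQQQ⇒llllbslQlQQ⇒llllbsllQllQQ⇒llllbsllsllQQ⇒llllbsllsllsQ⇒llllbsllsllss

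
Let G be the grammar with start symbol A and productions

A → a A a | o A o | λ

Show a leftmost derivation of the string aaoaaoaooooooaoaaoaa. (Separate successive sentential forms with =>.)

A => aAa => aaAaa => aaoAoaa => aaoaAaoaa => aaoaaAaaoaa => aaoaaoAoaaoaa => aaoaaoaAaoaaoaa => aaoaaoaoAoaoaaoaa => aaoaaoaooAooaoaaoaa => aaoaaoaoooAoooaoaaoaa => aaoaaoaooooooaoaaoaa

A => aAa   [A → a A a]
aAa => aaAaa   [A → a A a]
aaAaa => aaoAoaa   [A → o A o]
aaoAoaa => aaoaAaoaa   [A → a A a]
aaoaAaoaa => aaoaaAaaoaa   [A → a A a]
aaoaaAaaoaa => aaoaaoAoaaoaa   [A → o A o]
aaoaaoAoaaoaa => aaoaaoaAaoaaoaa   [A → a A a]
aaoaaoaAaoaaoaa => aaoaaoaoAoaoaaoaa   [A → o A o]
aaoaaoaoAoaoaaoaa => aaoaaoaooAooaoaaoaa   [A → o A o]
aaoaaoaooAooaoaaoaa => aaoaaoaoooAoooaoaaoaa   [A → o A o]
aaoaaoaoooAoooaoaaoaa => aaoaaoaooooooaoaaoaa   [A → λ]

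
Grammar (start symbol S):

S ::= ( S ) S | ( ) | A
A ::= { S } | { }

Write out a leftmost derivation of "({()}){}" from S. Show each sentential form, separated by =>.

S=>(S)S=>(A)S=>({S})S=>({()})S=>({()})A=>({()}){}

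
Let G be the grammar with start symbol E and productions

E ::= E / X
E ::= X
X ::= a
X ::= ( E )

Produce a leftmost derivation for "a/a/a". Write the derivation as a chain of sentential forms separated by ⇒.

E ⇒ E/X ⇒ E/X/X ⇒ X/X/X ⇒ a/X/X ⇒ a/a/X ⇒ a/a/a

E ⇒ E/X   [E ::= E / X]
E/X ⇒ E/X/X   [E ::= E / X]
E/X/X ⇒ X/X/X   [E ::= X]
X/X/X ⇒ a/X/X   [X ::= a]
a/X/X ⇒ a/a/X   [X ::= a]
a/a/X ⇒ a/a/a   [X ::= a]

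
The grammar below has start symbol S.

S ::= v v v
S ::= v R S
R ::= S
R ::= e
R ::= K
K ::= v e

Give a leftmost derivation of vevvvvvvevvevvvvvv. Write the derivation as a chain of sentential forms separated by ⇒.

S ⇒ vRS ⇒ veS ⇒ vevRS ⇒ vevSS ⇒ vevvvvS ⇒ vevvvvvRS ⇒ vevvvvvKS ⇒ vevvvvvveS ⇒ vevvvvvvevRS ⇒ vevvvvvvevSS ⇒ vevvvvvvevvRSS ⇒ vevvvvvvevveSS ⇒ vevvvvvvevvevvvS ⇒ vevvvvvvevvevvvvvv

S ⇒ vRS   [S ::= v R S]
vRS ⇒ veS   [R ::= e]
veS ⇒ vevRS   [S ::= v R S]
vevRS ⇒ vevSS   [R ::= S]
vevSS ⇒ vevvvvS   [S ::= v v v]
vevvvvS ⇒ vevvvvvRS   [S ::= v R S]
vevvvvvRS ⇒ vevvvvvKS   [R ::= K]
vevvvvvKS ⇒ vevvvvvveS   [K ::= v e]
vevvvvvveS ⇒ vevvvvvvevRS   [S ::= v R S]
vevvvvvvevRS ⇒ vevvvvvvevSS   [R ::= S]
vevvvvvvevSS ⇒ vevvvvvvevvRSS   [S ::= v R S]
vevvvvvvevvRSS ⇒ vevvvvvvevveSS   [R ::= e]
vevvvvvvevveSS ⇒ vevvvvvvevvevvvS   [S ::= v v v]
vevvvvvvevvevvvS ⇒ vevvvvvvevvevvvvvv   [S ::= v v v]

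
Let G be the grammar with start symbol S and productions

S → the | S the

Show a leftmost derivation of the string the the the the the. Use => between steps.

S => S the   [S → S the]
S the => S the the   [S → S the]
S the the => S the the the   [S → S the]
S the the the => S the the the the   [S → S the]
S the the the the => the the the the the   [S → the]

S => S the => S the the => S the the the => S the the the the => the the the the the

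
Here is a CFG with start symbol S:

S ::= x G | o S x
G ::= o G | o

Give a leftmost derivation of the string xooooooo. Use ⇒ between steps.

S ⇒ xG   [S ::= x G]
xG ⇒ xoG   [G ::= o G]
xoG ⇒ xooG   [G ::= o G]
xooG ⇒ xoooG   [G ::= o G]
xoooG ⇒ xooooG   [G ::= o G]
xooooG ⇒ xoooooG   [G ::= o G]
xoooooG ⇒ xooooooG   [G ::= o G]
xooooooG ⇒ xooooooo   [G ::= o]

S ⇒ xG ⇒ xoG ⇒ xooG ⇒ xoooG ⇒ xooooG ⇒ xoooooG ⇒ xooooooG ⇒ xooooooo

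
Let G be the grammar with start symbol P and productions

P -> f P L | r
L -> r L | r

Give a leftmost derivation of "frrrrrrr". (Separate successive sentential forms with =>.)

P=>fPL=>frL=>frrL=>frrrL=>frrrrL=>frrrrrL=>frrrrrrL=>frrrrrrr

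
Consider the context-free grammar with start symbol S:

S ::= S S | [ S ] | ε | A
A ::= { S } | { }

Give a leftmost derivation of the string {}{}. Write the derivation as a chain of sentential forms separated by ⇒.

S ⇒ SS   [S ::= S S]
SS ⇒ AS   [S ::= A]
AS ⇒ {}S   [A ::= { }]
{}S ⇒ {}A   [S ::= A]
{}A ⇒ {}{}   [A ::= { }]

S ⇒ SS ⇒ AS ⇒ {}S ⇒ {}A ⇒ {}{}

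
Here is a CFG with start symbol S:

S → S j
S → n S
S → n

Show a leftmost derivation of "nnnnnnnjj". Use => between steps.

S => Sj   [S → S j]
Sj => nSj   [S → n S]
nSj => nnSj   [S → n S]
nnSj => nnnSj   [S → n S]
nnnSj => nnnSjj   [S → S j]
nnnSjj => nnnnSjj   [S → n S]
nnnnSjj => nnnnnSjj   [S → n S]
nnnnnSjj => nnnnnnSjj   [S → n S]
nnnnnnSjj => nnnnnnnjj   [S → n]

S => Sj => nSj => nnSj => nnnSj => nnnSjj => nnnnSjj => nnnnnSjj => nnnnnnSjj => nnnnnnnjj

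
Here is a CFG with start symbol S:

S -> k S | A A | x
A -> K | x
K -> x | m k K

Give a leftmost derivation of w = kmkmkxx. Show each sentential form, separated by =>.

S => kS => kAA => kKA => kmkKA => kmkmkKA => kmkmkxA => kmkmkxx

S => kS   [S -> k S]
kS => kAA   [S -> A A]
kAA => kKA   [A -> K]
kKA => kmkKA   [K -> m k K]
kmkKA => kmkmkKA   [K -> m k K]
kmkmkKA => kmkmkxA   [K -> x]
kmkmkxA => kmkmkxx   [A -> x]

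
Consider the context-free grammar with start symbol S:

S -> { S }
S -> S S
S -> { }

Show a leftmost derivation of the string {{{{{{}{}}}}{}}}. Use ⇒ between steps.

S ⇒ {S} ⇒ {{S}} ⇒ {{SS}} ⇒ {{{S}S}} ⇒ {{{{S}}S}} ⇒ {{{{{S}}}S}} ⇒ {{{{{SS}}}S}} ⇒ {{{{{{}S}}}S}} ⇒ {{{{{{}{}}}}S}} ⇒ {{{{{{}{}}}}{}}}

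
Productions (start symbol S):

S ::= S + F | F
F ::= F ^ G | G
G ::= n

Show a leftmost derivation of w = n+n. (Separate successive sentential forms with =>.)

S => S+F   [S ::= S + F]
S+F => F+F   [S ::= F]
F+F => G+F   [F ::= G]
G+F => n+F   [G ::= n]
n+F => n+G   [F ::= G]
n+G => n+n   [G ::= n]

S => S+F => F+F => G+F => n+F => n+G => n+n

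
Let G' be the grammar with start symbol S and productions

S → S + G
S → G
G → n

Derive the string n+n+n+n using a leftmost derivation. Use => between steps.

S => S+G => S+G+G => S+G+G+G => G+G+G+G => n+G+G+G => n+n+G+G => n+n+n+G => n+n+n+n

S => S+G   [S → S + G]
S+G => S+G+G   [S → S + G]
S+G+G => S+G+G+G   [S → S + G]
S+G+G+G => G+G+G+G   [S → G]
G+G+G+G => n+G+G+G   [G → n]
n+G+G+G => n+n+G+G   [G → n]
n+n+G+G => n+n+n+G   [G → n]
n+n+n+G => n+n+n+n   [G → n]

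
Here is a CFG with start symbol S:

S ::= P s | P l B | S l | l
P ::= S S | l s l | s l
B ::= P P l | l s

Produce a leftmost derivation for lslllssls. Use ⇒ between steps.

S⇒Ps⇒SSs⇒PsSs⇒SSsSs⇒lSsSs⇒lPlBsSs⇒lsllBsSs⇒lslllssSs⇒lslllssls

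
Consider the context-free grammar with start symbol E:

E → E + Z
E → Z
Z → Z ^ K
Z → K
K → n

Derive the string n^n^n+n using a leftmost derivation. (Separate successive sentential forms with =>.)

E => E+Z => Z+Z => Z^K+Z => Z^K^K+Z => K^K^K+Z => n^K^K+Z => n^n^K+Z => n^n^n+Z => n^n^n+K => n^n^n+n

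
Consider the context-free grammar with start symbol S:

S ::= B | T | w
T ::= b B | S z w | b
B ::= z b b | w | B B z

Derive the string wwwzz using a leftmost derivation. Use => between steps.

S=>B=>BBz=>wBz=>wBBzz=>wwBzz=>wwwzz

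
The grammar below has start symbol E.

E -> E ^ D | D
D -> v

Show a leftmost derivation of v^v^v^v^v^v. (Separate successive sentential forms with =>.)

E => E^D   [E -> E ^ D]
E^D => E^D^D   [E -> E ^ D]
E^D^D => E^D^D^D   [E -> E ^ D]
E^D^D^D => E^D^D^D^D   [E -> E ^ D]
E^D^D^D^D => E^D^D^D^D^D   [E -> E ^ D]
E^D^D^D^D^D => D^D^D^D^D^D   [E -> D]
D^D^D^D^D^D => v^D^D^D^D^D   [D -> v]
v^D^D^D^D^D => v^v^D^D^D^D   [D -> v]
v^v^D^D^D^D => v^v^v^D^D^D   [D -> v]
v^v^v^D^D^D => v^v^v^v^D^D   [D -> v]
v^v^v^v^D^D => v^v^v^v^v^D   [D -> v]
v^v^v^v^v^D => v^v^v^v^v^v   [D -> v]

E => E^D => E^D^D => E^D^D^D => E^D^D^D^D => E^D^D^D^D^D => D^D^D^D^D^D => v^D^D^D^D^D => v^v^D^D^D^D => v^v^v^D^D^D => v^v^v^v^D^D => v^v^v^v^v^D => v^v^v^v^v^v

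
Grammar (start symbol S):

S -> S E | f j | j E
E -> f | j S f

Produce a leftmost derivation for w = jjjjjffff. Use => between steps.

S => jE   [S -> j E]
jE => jjSf   [E -> j S f]
jjSf => jjSEf   [S -> S E]
jjSEf => jjjEEf   [S -> j E]
jjjEEf => jjjjSfEf   [E -> j S f]
jjjjSfEf => jjjjjEfEf   [S -> j E]
jjjjjEfEf => jjjjjffEf   [E -> f]
jjjjjffEf => jjjjjffff   [E -> f]

S => jE => jjSf => jjSEf => jjjEEf => jjjjSfEf => jjjjjEfEf => jjjjjffEf => jjjjjffff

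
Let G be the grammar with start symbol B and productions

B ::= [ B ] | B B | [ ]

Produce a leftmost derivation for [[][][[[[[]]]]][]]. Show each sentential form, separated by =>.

B => [B] => [BB] => [BBB] => [[]BB] => [[]BBB] => [[][]BB] => [[][][B]B] => [[][][[B]]B] => [[][][[[B]]]B] => [[][][[[[B]]]]B] => [[][][[[[[]]]]]B] => [[][][[[[[]]]]][]]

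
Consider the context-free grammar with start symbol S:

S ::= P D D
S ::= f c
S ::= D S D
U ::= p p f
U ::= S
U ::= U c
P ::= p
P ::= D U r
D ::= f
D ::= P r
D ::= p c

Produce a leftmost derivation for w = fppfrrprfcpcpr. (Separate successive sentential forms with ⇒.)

S ⇒ DSD   [S ::= D S D]
DSD ⇒ PrSD   [D ::= P r]
PrSD ⇒ DUrrSD   [P ::= D U r]
DUrrSD ⇒ fUrrSD   [D ::= f]
fUrrSD ⇒ fppfrrSD   [U ::= p p f]
fppfrrSD ⇒ fppfrrDSDD   [S ::= D S D]
fppfrrDSDD ⇒ fppfrrPrSDD   [D ::= P r]
fppfrrPrSDD ⇒ fppfrrprSDD   [P ::= p]
fppfrrprSDD ⇒ fppfrrprfcDD   [S ::= f c]
fppfrrprfcDD ⇒ fppfrrprfcpcD   [D ::= p c]
fppfrrprfcpcD ⇒ fppfrrprfcpcPr   [D ::= P r]
fppfrrprfcpcPr ⇒ fppfrrprfcpcpr   [P ::= p]

S ⇒ DSD ⇒ PrSD ⇒ DUrrSD ⇒ fUrrSD ⇒ fppfrrSD ⇒ fppfrrDSDD ⇒ fppfrrPrSDD ⇒ fppfrrprSDD ⇒ fppfrrprfcDD ⇒ fppfrrprfcpcD ⇒ fppfrrprfcpcPr ⇒ fppfrrprfcpcpr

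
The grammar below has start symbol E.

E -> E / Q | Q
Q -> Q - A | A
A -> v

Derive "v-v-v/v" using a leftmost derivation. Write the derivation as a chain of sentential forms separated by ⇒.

E ⇒ E/Q   [E -> E / Q]
E/Q ⇒ Q/Q   [E -> Q]
Q/Q ⇒ Q-A/Q   [Q -> Q - A]
Q-A/Q ⇒ Q-A-A/Q   [Q -> Q - A]
Q-A-A/Q ⇒ A-A-A/Q   [Q -> A]
A-A-A/Q ⇒ v-A-A/Q   [A -> v]
v-A-A/Q ⇒ v-v-A/Q   [A -> v]
v-v-A/Q ⇒ v-v-v/Q   [A -> v]
v-v-v/Q ⇒ v-v-v/A   [Q -> A]
v-v-v/A ⇒ v-v-v/v   [A -> v]

E ⇒ E/Q ⇒ Q/Q ⇒ Q-A/Q ⇒ Q-A-A/Q ⇒ A-A-A/Q ⇒ v-A-A/Q ⇒ v-v-A/Q ⇒ v-v-v/Q ⇒ v-v-v/A ⇒ v-v-v/v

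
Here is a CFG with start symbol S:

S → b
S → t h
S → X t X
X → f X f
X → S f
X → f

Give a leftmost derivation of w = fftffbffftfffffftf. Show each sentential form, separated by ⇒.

S ⇒ XtX ⇒ fXftX ⇒ fSfftX ⇒ fXtXfftX ⇒ fftXfftX ⇒ fftSffftX ⇒ fftXtXffftX ⇒ fftfXftXffftX ⇒ fftffXfftXffftX ⇒ fftffSffftXffftX ⇒ fftffbffftXffftX ⇒ fftffbffftfXfffftX ⇒ fftffbffftfffffftX ⇒ fftffbffftfffffftf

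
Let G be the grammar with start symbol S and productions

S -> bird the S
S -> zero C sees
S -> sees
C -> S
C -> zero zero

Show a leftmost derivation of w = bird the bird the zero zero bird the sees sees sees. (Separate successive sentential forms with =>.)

S => bird the S   [S -> bird the S]
bird the S => bird the bird the S   [S -> bird the S]
bird the bird the S => bird the bird the zero C sees   [S -> zero C sees]
bird the bird the zero C sees => bird the bird the zero S sees   [C -> S]
bird the bird the zero S sees => bird the bird the zero zero C sees sees   [S -> zero C sees]
bird the bird the zero zero C sees sees => bird the bird the zero zero S sees sees   [C -> S]
bird the bird the zero zero S sees sees => bird the bird the zero zero bird the S sees sees   [S -> bird the S]
bird the bird the zero zero bird the S sees sees => bird the bird the zero zero bird the sees sees sees   [S -> sees]

S => bird the S => bird the bird the S => bird the bird the zero C sees => bird the bird the zero S sees => bird the bird the zero zero C sees sees => bird the bird the zero zero S sees sees => bird the bird the zero zero bird the S sees sees => bird the bird the zero zero bird the sees sees sees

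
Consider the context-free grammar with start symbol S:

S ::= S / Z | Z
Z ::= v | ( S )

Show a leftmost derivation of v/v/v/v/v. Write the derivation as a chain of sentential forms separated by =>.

S => S/Z   [S ::= S / Z]
S/Z => S/Z/Z   [S ::= S / Z]
S/Z/Z => S/Z/Z/Z   [S ::= S / Z]
S/Z/Z/Z => S/Z/Z/Z/Z   [S ::= S / Z]
S/Z/Z/Z/Z => Z/Z/Z/Z/Z   [S ::= Z]
Z/Z/Z/Z/Z => v/Z/Z/Z/Z   [Z ::= v]
v/Z/Z/Z/Z => v/v/Z/Z/Z   [Z ::= v]
v/v/Z/Z/Z => v/v/v/Z/Z   [Z ::= v]
v/v/v/Z/Z => v/v/v/v/Z   [Z ::= v]
v/v/v/v/Z => v/v/v/v/v   [Z ::= v]

S => S/Z => S/Z/Z => S/Z/Z/Z => S/Z/Z/Z/Z => Z/Z/Z/Z/Z => v/Z/Z/Z/Z => v/v/Z/Z/Z => v/v/v/Z/Z => v/v/v/v/Z => v/v/v/v/v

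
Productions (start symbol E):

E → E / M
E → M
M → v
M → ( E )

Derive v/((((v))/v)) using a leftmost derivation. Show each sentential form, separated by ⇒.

E ⇒ E/M ⇒ M/M ⇒ v/M ⇒ v/(E) ⇒ v/(M) ⇒ v/((E)) ⇒ v/((E/M)) ⇒ v/((M/M)) ⇒ v/(((E)/M)) ⇒ v/(((M)/M)) ⇒ v/((((E))/M)) ⇒ v/((((M))/M)) ⇒ v/((((v))/M)) ⇒ v/((((v))/v))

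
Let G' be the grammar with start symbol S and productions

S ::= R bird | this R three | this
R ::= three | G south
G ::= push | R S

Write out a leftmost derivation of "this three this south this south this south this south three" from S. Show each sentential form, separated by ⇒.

S ⇒ this R three ⇒ this G south three ⇒ this R S south three ⇒ this G south S south three ⇒ this R S south S south three ⇒ this G south S south S south three ⇒ this R S south S south S south three ⇒ this G south S south S south S south three ⇒ this R S south S south S south S south three ⇒ this three S south S south S south S south three ⇒ this three this south S south S south S south three ⇒ this three this south this south S south S south three ⇒ this three this south this south this south S south three ⇒ this three this south this south this south this south three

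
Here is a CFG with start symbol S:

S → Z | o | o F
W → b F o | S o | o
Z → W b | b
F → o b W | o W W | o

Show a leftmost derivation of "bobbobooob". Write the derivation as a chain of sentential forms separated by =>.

S => Z   [S → Z]
Z => Wb   [Z → W b]
Wb => bFob   [W → b F o]
bFob => bobWob   [F → o b W]
bobWob => bobbFoob   [W → b F o]
bobbFoob => bobbobWoob   [F → o b W]
bobbobWoob => bobbobooob   [W → o]

S => Z => Wb => bFob => bobWob => bobbFoob => bobbobWoob => bobbobooob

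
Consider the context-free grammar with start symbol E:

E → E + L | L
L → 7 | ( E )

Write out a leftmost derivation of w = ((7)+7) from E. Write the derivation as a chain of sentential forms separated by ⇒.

E⇒L⇒(E)⇒(E+L)⇒(L+L)⇒((E)+L)⇒((L)+L)⇒((7)+L)⇒((7)+7)

E ⇒ L   [E → L]
L ⇒ (E)   [L → ( E )]
(E) ⇒ (E+L)   [E → E + L]
(E+L) ⇒ (L+L)   [E → L]
(L+L) ⇒ ((E)+L)   [L → ( E )]
((E)+L) ⇒ ((L)+L)   [E → L]
((L)+L) ⇒ ((7)+L)   [L → 7]
((7)+L) ⇒ ((7)+7)   [L → 7]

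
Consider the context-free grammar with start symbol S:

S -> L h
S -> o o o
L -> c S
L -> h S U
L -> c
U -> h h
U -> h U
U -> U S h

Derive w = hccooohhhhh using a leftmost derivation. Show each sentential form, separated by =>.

S => Lh   [S -> L h]
Lh => hSUh   [L -> h S U]
hSUh => hLhUh   [S -> L h]
hLhUh => hcShUh   [L -> c S]
hcShUh => hcLhhUh   [S -> L h]
hcLhhUh => hccShhUh   [L -> c S]
hccShhUh => hccooohhUh   [S -> o o o]
hccooohhUh => hccooohhhhh   [U -> h h]

S=>Lh=>hSUh=>hLhUh=>hcShUh=>hcLhhUh=>hccShhUh=>hccooohhUh=>hccooohhhhh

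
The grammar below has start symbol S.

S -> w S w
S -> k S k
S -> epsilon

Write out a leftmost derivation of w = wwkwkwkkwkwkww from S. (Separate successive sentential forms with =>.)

S=>wSw=>wwSww=>wwkSkww=>wwkwSwkww=>wwkwkSkwkww=>wwkwkwSwkwkww=>wwkwkwkSkwkwkww=>wwkwkwkkwkwkww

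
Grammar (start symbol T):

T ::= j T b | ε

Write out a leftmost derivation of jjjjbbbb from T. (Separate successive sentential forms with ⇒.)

T ⇒ jTb   [T ::= j T b]
jTb ⇒ jjTbb   [T ::= j T b]
jjTbb ⇒ jjjTbbb   [T ::= j T b]
jjjTbbb ⇒ jjjjTbbbb   [T ::= j T b]
jjjjTbbbb ⇒ jjjjbbbb   [T ::= ε]

T⇒jTb⇒jjTbb⇒jjjTbbb⇒jjjjTbbbb⇒jjjjbbbb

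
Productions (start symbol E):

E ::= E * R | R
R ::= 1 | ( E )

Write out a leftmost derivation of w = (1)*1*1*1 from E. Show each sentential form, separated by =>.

E => E*R => E*R*R => E*R*R*R => R*R*R*R => (E)*R*R*R => (R)*R*R*R => (1)*R*R*R => (1)*1*R*R => (1)*1*1*R => (1)*1*1*1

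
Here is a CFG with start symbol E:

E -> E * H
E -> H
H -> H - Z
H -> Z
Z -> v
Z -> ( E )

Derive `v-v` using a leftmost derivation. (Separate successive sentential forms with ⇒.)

E ⇒ H   [E -> H]
H ⇒ H-Z   [H -> H - Z]
H-Z ⇒ Z-Z   [H -> Z]
Z-Z ⇒ v-Z   [Z -> v]
v-Z ⇒ v-v   [Z -> v]

E ⇒ H ⇒ H-Z ⇒ Z-Z ⇒ v-Z ⇒ v-v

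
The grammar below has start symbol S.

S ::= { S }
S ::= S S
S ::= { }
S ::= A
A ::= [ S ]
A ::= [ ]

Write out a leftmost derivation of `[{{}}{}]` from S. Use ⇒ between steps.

S ⇒ A   [S ::= A]
A ⇒ [S]   [A ::= [ S ]]
[S] ⇒ [SS]   [S ::= S S]
[SS] ⇒ [{S}S]   [S ::= { S }]
[{S}S] ⇒ [{{}}S]   [S ::= { }]
[{{}}S] ⇒ [{{}}{}]   [S ::= { }]

S ⇒ A ⇒ [S] ⇒ [SS] ⇒ [{S}S] ⇒ [{{}}S] ⇒ [{{}}{}]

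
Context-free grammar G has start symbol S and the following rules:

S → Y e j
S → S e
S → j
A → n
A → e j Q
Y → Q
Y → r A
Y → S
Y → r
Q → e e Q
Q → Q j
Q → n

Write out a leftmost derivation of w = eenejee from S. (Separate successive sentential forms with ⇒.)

S ⇒ Se   [S → S e]
Se ⇒ See   [S → S e]
See ⇒ Yejee   [S → Y e j]
Yejee ⇒ Qejee   [Y → Q]
Qejee ⇒ eeQejee   [Q → e e Q]
eeQejee ⇒ eenejee   [Q → n]

S ⇒ Se ⇒ See ⇒ Yejee ⇒ Qejee ⇒ eeQejee ⇒ eenejee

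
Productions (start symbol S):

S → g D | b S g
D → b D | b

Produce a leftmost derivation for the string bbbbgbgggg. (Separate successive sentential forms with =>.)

S => bSg   [S → b S g]
bSg => bbSgg   [S → b S g]
bbSgg => bbbSggg   [S → b S g]
bbbSggg => bbbbSgggg   [S → b S g]
bbbbSgggg => bbbbgDgggg   [S → g D]
bbbbgDgggg => bbbbgbgggg   [D → b]

S => bSg => bbSgg => bbbSggg => bbbbSgggg => bbbbgDgggg => bbbbgbgggg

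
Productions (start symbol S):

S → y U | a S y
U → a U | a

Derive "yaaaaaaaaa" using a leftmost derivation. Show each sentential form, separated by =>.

S => yU => yaU => yaaU => yaaaU => yaaaaU => yaaaaaU => yaaaaaaU => yaaaaaaaU => yaaaaaaaaU => yaaaaaaaaa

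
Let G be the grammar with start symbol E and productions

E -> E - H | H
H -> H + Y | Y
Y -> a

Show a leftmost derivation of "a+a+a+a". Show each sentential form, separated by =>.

E => H   [E -> H]
H => H+Y   [H -> H + Y]
H+Y => H+Y+Y   [H -> H + Y]
H+Y+Y => H+Y+Y+Y   [H -> H + Y]
H+Y+Y+Y => Y+Y+Y+Y   [H -> Y]
Y+Y+Y+Y => a+Y+Y+Y   [Y -> a]
a+Y+Y+Y => a+a+Y+Y   [Y -> a]
a+a+Y+Y => a+a+a+Y   [Y -> a]
a+a+a+Y => a+a+a+a   [Y -> a]

E => H => H+Y => H+Y+Y => H+Y+Y+Y => Y+Y+Y+Y => a+Y+Y+Y => a+a+Y+Y => a+a+a+Y => a+a+a+a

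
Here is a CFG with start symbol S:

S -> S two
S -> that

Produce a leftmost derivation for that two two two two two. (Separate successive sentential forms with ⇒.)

S ⇒ S two ⇒ S two two ⇒ S two two two ⇒ S two two two two ⇒ S two two two two two ⇒ that two two two two two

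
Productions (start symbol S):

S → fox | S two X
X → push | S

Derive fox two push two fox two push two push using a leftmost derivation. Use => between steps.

S => S two X => S two X two X => fox two X two X => fox two push two X => fox two push two S => fox two push two S two X => fox two push two S two X two X => fox two push two fox two X two X => fox two push two fox two push two X => fox two push two fox two push two push

S => S two X   [S → S two X]
S two X => S two X two X   [S → S two X]
S two X two X => fox two X two X   [S → fox]
fox two X two X => fox two push two X   [X → push]
fox two push two X => fox two push two S   [X → S]
fox two push two S => fox two push two S two X   [S → S two X]
fox two push two S two X => fox two push two S two X two X   [S → S two X]
fox two push two S two X two X => fox two push two fox two X two X   [S → fox]
fox two push two fox two X two X => fox two push two fox two push two X   [X → push]
fox two push two fox two push two X => fox two push two fox two push two push   [X → push]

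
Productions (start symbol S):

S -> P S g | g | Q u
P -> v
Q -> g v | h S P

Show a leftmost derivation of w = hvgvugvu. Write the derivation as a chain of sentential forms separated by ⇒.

S ⇒ Qu ⇒ hSPu ⇒ hPSgPu ⇒ hvSgPu ⇒ hvQugPu ⇒ hvgvugPu ⇒ hvgvugvu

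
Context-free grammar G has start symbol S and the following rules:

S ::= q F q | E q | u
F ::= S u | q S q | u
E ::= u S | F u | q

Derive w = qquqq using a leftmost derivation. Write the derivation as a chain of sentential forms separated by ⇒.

S ⇒ qFq ⇒ qqSqq ⇒ qquqq

S ⇒ qFq   [S ::= q F q]
qFq ⇒ qqSqq   [F ::= q S q]
qqSqq ⇒ qquqq   [S ::= u]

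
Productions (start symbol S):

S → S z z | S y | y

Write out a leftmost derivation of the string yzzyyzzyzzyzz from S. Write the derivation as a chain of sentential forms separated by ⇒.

S ⇒ Szz ⇒ Syzz ⇒ Szzyzz ⇒ Syzzyzz ⇒ Szzyzzyzz ⇒ Syzzyzzyzz ⇒ Syyzzyzzyzz ⇒ Szzyyzzyzzyzz ⇒ yzzyyzzyzzyzz

S ⇒ Szz   [S → S z z]
Szz ⇒ Syzz   [S → S y]
Syzz ⇒ Szzyzz   [S → S z z]
Szzyzz ⇒ Syzzyzz   [S → S y]
Syzzyzz ⇒ Szzyzzyzz   [S → S z z]
Szzyzzyzz ⇒ Syzzyzzyzz   [S → S y]
Syzzyzzyzz ⇒ Syyzzyzzyzz   [S → S y]
Syyzzyzzyzz ⇒ Szzyyzzyzzyzz   [S → S z z]
Szzyyzzyzzyzz ⇒ yzzyyzzyzzyzz   [S → y]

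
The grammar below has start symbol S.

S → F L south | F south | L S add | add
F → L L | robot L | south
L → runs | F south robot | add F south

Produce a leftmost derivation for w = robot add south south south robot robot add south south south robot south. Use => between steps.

S => F south => L L south => F south robot L south => robot L south robot L south => robot add F south south robot L south => robot add south south south robot L south => robot add south south south robot F south robot south => robot add south south south robot robot L south robot south => robot add south south south robot robot add F south south robot south => robot add south south south robot robot add south south south robot south

S => F south   [S → F south]
F south => L L south   [F → L L]
L L south => F south robot L south   [L → F south robot]
F south robot L south => robot L south robot L south   [F → robot L]
robot L south robot L south => robot add F south south robot L south   [L → add F south]
robot add F south south robot L south => robot add south south south robot L south   [F → south]
robot add south south south robot L south => robot add south south south robot F south robot south   [L → F south robot]
robot add south south south robot F south robot south => robot add south south south robot robot L south robot south   [F → robot L]
robot add south south south robot robot L south robot south => robot add south south south robot robot add F south south robot south   [L → add F south]
robot add south south south robot robot add F south south robot south => robot add south south south robot robot add south south south robot south   [F → south]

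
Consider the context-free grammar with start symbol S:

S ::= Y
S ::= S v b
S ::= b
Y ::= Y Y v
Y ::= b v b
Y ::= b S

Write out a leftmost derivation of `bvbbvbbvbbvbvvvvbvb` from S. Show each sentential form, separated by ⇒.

S ⇒ Svb ⇒ Svbvb ⇒ Yvbvb ⇒ YYvvbvb ⇒ bvbYvvbvb ⇒ bvbYYvvvbvb ⇒ bvbbvbYvvvbvb ⇒ bvbbvbYYvvvvbvb ⇒ bvbbvbbvbYvvvvbvb ⇒ bvbbvbbvbbvbvvvvbvb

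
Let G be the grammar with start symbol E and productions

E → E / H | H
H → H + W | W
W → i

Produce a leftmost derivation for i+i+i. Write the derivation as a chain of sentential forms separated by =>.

E=>H=>H+W=>H+W+W=>W+W+W=>i+W+W=>i+i+W=>i+i+i

E => H   [E → H]
H => H+W   [H → H + W]
H+W => H+W+W   [H → H + W]
H+W+W => W+W+W   [H → W]
W+W+W => i+W+W   [W → i]
i+W+W => i+i+W   [W → i]
i+i+W => i+i+i   [W → i]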